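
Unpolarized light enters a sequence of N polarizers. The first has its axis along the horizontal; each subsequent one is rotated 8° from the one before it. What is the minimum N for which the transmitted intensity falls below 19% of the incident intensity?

First polarizer halves the unpolarized light: factor 1/2.
Each further stage multiplies by cos²(8°) = 0.9806.
After N polarizers: T = 0.5·0.9806^(N−1). Require T < 0.19 ⇒ N−1 > ln(0.19/0.5)/ln(0.9806) = 49.47, so N−1 ≥ 50 and N = 51.
Check: N=51 gives T = 0.188 < 0.19; N=50 gives T = 0.1918.

N = 51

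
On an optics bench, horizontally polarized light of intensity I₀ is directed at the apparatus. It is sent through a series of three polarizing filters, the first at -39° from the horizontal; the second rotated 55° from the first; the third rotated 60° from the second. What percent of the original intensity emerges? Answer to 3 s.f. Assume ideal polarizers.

≈ 4.97%

By Malus's law, I₁ = I₀ cos²(-39° − 0°) = I₀ cos²(39°) = 0.604 I₀.
I₂ = I₁ cos²(55°) = 0.604 · 0.329 I₀ = 0.1987 I₀.
I₃ = I₂ cos²(60°) = 0.1987 · 0.25 I₀ = 0.04967 I₀.
That is 4.967% of the incident intensity.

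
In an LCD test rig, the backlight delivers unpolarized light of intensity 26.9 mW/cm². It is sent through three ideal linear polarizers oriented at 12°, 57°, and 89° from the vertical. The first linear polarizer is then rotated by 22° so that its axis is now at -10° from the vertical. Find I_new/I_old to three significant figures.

Before rotation:
Unpolarized light through the first polarizer → I₁ = ½ I₀, now polarized at 12°.
I₂ = I₁ cos²(57° − 12°) = 0.5 I₀ · cos²(45°) = 0.25 I₀.
I₃ = I₂ cos²(89° − 57°) = 0.25 I₀ · cos²(32°) = 0.1798 I₀.
After rotation:
Unpolarized light through the first polarizer → I₁ = ½ I₀, now polarized at -10°.
I₂ = I₁ cos²(57° + 10°) = 0.5 I₀ · cos²(67°) = 0.07634 I₀.
I₃ = I₂ cos²(89° − 57°) = 0.07634 I₀ · cos²(32°) = 0.0549 I₀.
Ratio = 0.0549 / 0.1798 = 0.3053.

I_new/I_old ≈ 0.305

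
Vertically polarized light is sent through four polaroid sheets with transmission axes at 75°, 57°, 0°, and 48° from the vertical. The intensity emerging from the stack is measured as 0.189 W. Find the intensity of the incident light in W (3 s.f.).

I₁ = I₀ cos²(75° − 0°) = I₀ cos²(75°) = 0.06699 I₀.
I₂ = I₁ cos²(57° − 75°) = 0.06699 I₀ · cos²(18°) = 0.06059 I₀.
I₃ = I₂ cos²(0° − 57°) = 0.06059 I₀ · cos²(57°) = 0.01797 I₀.
I₄ = I₃ cos²(48° − 0°) = 0.01797 I₀ · cos²(48°) = 0.008047 I₀.
So 0.189 W = 0.008047 I₀, giving I₀ = 0.189/0.008047 = 23.49 W.

I₀ ≈ 23.5 W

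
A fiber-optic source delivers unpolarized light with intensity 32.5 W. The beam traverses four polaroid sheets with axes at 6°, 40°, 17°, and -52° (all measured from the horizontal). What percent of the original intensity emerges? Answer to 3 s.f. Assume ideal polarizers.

≈ 3.74%

Unpolarized light through the first polarizer → I₁ = 32.5 W/2 = 16.25 W, polarized at 6°.
I₂ = I₁ · cos²(34°) = 16.25 · 0.6873 = 11.17 W.
I₃ = I₂ · cos²(23°) = 11.17 · 0.8473 = 9.464 W.
I₄ = I₃ · cos²(69°) = 9.464 · 0.1284 = 1.215 W.
That is 3.74% of the incident intensity.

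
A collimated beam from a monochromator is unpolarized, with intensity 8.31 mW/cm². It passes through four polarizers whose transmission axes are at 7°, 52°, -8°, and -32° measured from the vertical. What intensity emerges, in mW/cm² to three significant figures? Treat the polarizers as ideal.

Unpolarized light through the first polarizer → I₁ = 8.31 mW/cm²/2 = 4.155 mW/cm², polarized at 7°.
I₂ = I₁ · cos²(45°) = 4.155 · 0.5 = 2.078 mW/cm².
I₃ = I₂ · cos²(60°) = 2.078 · 0.25 = 0.5194 mW/cm².
I₄ = I₃ · cos²(24°) = 0.5194 · 0.8346 = 0.4335 mW/cm².

I ≈ 0.433 mW/cm²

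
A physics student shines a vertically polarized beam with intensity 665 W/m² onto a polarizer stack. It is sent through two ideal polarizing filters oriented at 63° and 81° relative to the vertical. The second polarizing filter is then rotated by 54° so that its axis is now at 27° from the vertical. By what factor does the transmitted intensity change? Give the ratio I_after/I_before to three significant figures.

Before rotation:
I₁ = I₀ cos²(63° − 0°) = I₀ cos²(63°) = 0.2061 I₀.
I₂ = I₁ cos²(81° − 63°) = 0.2061 I₀ · cos²(18°) = 0.1864 I₀.
After rotation:
I₁ = I₀ cos²(63° − 0°) = I₀ cos²(63°) = 0.2061 I₀.
I₂ = I₁ cos²(27° − 63°) = 0.2061 I₀ · cos²(36°) = 0.1349 I₀.
Ratio = 0.1349 / 0.1864 = 0.7236.

I_new/I_old ≈ 0.724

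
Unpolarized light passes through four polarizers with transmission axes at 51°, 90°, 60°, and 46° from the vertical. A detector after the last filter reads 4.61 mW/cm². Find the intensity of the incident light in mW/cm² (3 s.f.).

I₀ ≈ 21.6 mW/cm²

Unpolarized light through the first polarizer → I₁ = ½ I₀, now polarized at 51°.
I₂ = I₁ cos²(90° − 51°) = 0.5 I₀ · cos²(39°) = 0.302 I₀.
I₃ = I₂ cos²(60° − 90°) = 0.302 I₀ · cos²(30°) = 0.2265 I₀.
I₄ = I₃ cos²(46° − 60°) = 0.2265 I₀ · cos²(14°) = 0.2132 I₀.
So 4.61 mW/cm² = 0.2132 I₀, giving I₀ = 4.61/0.2132 = 21.62 mW/cm².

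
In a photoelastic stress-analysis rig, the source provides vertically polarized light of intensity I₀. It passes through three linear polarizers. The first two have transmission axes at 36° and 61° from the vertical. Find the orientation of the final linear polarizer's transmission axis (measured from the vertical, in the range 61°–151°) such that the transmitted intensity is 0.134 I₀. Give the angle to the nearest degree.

θ ≈ 121°

I₁ = I₀ cos²(36° − 0°) = I₀ cos²(36°) = 0.6545 I₀.
I₂ = I₁ cos²(61° − 36°) = 0.6545 I₀ · cos²(25°) = 0.5376 I₀.
Need I₃/I₀ = 0.134, so cos²(θ − 61°) = 0.134 / 0.5376 = 0.2493.
θ − 61° = arccos(√0.2493) = 60.0°, giving θ ≈ 61 + 60.0 = 121.0°.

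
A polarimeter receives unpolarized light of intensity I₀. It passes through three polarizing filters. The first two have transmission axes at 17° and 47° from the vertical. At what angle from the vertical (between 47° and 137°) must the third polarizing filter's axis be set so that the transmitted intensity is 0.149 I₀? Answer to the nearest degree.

Unpolarized light through the first polarizer → I₁ = ½ I₀, now polarized at 17°.
I₂ = I₁ cos²(47° − 17°) = 0.5 I₀ · cos²(30°) = 0.375 I₀.
Need I₃/I₀ = 0.149, so cos²(θ − 47°) = 0.149 / 0.375 = 0.3973.
θ − 47° = arccos(√0.3973) = 50.9°, giving θ ≈ 47 + 50.9 = 97.9°.

θ ≈ 98°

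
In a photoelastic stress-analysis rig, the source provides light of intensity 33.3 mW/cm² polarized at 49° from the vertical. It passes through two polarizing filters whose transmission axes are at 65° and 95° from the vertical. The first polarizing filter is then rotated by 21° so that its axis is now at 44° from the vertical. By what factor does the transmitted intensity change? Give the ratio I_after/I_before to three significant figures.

Before rotation:
I₁ = I₀ cos²(65° − 49°) = I₀ cos²(16°) = 0.924 I₀.
I₂ = I₁ cos²(95° − 65°) = 0.924 I₀ · cos²(30°) = 0.693 I₀.
After rotation:
I₁ = I₀ cos²(44° − 49°) = I₀ cos²(5°) = 0.9924 I₀.
I₂ = I₁ cos²(95° − 44°) = 0.9924 I₀ · cos²(51°) = 0.393 I₀.
Ratio = 0.393 / 0.693 = 0.5671.

I_new/I_old ≈ 0.567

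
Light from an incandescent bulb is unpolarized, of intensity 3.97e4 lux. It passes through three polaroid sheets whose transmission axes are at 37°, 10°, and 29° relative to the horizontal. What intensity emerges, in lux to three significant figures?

I ≈ 1.41e4 lux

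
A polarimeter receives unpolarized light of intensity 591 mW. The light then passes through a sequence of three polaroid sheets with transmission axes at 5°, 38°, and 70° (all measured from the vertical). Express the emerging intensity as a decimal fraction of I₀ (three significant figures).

I/I₀ ≈ 0.253

Unpolarized light through the first polarizer → I₁ = 591 mW/2 = 295.5 mW, polarized at 5°.
I₂ = I₁ · cos²(33°) = 295.5 · 0.7034 = 207.8 mW.
I₃ = I₂ · cos²(32°) = 207.8 · 0.7192 = 149.5 mW.
Transmitted fraction = 0.2529.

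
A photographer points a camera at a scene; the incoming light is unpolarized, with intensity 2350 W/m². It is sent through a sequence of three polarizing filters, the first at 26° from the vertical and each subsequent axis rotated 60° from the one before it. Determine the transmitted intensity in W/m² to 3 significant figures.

Unpolarized light through the first polarizer → I₁ = 2350 W/m²/2 = 1175 W/m², polarized at 26°.
I₂ = I₁ · cos²(60°) = 1175 · 0.25 = 293.8 W/m².
I₃ = I₂ · cos²(60°) = 293.8 · 0.25 = 73.44 W/m².

I ≈ 73.4 W/m²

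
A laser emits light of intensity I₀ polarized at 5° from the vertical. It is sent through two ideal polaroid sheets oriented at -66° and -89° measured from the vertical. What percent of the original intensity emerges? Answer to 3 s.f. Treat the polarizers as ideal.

By Malus's law, I₁ = I₀ cos²(-66° − 5°) = I₀ cos²(71°) = 0.106 I₀.
I₂ = I₁ cos²(-89° + 66°) = 0.106 I₀ · cos²(23°) = 0.08981 I₀.
That is 8.981% of the incident intensity.

≈ 8.98%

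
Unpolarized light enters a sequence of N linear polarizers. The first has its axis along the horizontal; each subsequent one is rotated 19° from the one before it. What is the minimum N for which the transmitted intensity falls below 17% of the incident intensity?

First polarizer halves the unpolarized light: factor 1/2.
Each further stage multiplies by cos²(19°) = 0.894.
After N polarizers: T = 0.5·0.894^(N−1). Require T < 0.17 ⇒ N−1 > ln(0.17/0.5)/ln(0.894) = 9.63, so N−1 ≥ 10 and N = 11.
Check: N=11 gives T = 0.1631 < 0.17; N=10 gives T = 0.1824.

N = 11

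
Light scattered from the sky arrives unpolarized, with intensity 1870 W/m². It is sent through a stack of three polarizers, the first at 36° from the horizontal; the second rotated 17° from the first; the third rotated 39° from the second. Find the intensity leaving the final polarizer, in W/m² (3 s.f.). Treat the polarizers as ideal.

I ≈ 516 W/m²

Unpolarized light through the first polarizer → I₁ = 1870 W/m²/2 = 935 W/m², polarized at 36°.
I₂ = I₁ · cos²(17°) = 935 · 0.9145 = 855.1 W/m².
I₃ = I₂ · cos²(39°) = 855.1 · 0.604 = 516.4 W/m².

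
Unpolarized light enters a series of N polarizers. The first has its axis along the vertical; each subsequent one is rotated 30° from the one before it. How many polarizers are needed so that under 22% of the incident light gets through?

N = 4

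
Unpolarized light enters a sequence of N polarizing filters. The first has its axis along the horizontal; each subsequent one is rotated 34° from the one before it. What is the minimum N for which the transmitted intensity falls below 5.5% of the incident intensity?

First polarizer halves the unpolarized light: factor 1/2.
Each further stage multiplies by cos²(34°) = 0.6873.
After N polarizers: T = 0.5·0.6873^(N−1). Require T < 0.055 ⇒ N−1 > ln(0.055/0.5)/ln(0.6873) = 5.89, so N−1 ≥ 6 and N = 7.
Check: N=7 gives T = 0.05271 < 0.055; N=6 gives T = 0.07669.

N = 7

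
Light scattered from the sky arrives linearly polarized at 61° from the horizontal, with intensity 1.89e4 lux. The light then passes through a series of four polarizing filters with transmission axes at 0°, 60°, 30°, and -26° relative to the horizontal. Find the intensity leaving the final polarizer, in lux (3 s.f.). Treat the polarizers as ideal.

I ≈ 260 lux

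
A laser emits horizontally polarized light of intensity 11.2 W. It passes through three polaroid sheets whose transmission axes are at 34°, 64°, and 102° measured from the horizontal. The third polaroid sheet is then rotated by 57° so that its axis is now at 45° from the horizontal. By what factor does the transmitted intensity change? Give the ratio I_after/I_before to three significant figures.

Before rotation:
I₁ = I₀ cos²(34° − 0°) = I₀ cos²(34°) = 0.6873 I₀.
I₂ = I₁ cos²(64° − 34°) = 0.6873 I₀ · cos²(30°) = 0.5155 I₀.
I₃ = I₂ cos²(102° − 64°) = 0.5155 I₀ · cos²(38°) = 0.3201 I₀.
After rotation:
I₁ = I₀ cos²(34° − 0°) = I₀ cos²(34°) = 0.6873 I₀.
I₂ = I₁ cos²(64° − 34°) = 0.6873 I₀ · cos²(30°) = 0.5155 I₀.
I₃ = I₂ cos²(45° − 64°) = 0.5155 I₀ · cos²(19°) = 0.4608 I₀.
Ratio = 0.4608 / 0.3201 = 1.44.

I_new/I_old ≈ 1.44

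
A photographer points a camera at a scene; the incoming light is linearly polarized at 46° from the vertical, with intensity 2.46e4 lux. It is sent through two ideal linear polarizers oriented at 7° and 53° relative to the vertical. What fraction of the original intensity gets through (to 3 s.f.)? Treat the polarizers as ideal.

By Malus's law, I₁ = 2.46e4 lux · cos²(39°) = 1.486e+04 lux.
I₂ = I₁ · cos²(46°) = 1.486e+04 · 0.4826 = 7169 lux.
Transmitted fraction = 0.2914.

I/I₀ ≈ 0.291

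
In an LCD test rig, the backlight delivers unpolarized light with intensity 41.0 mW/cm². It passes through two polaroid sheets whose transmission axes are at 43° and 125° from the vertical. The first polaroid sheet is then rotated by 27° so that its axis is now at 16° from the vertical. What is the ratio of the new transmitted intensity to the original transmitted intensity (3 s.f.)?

I_new/I_old ≈ 5.47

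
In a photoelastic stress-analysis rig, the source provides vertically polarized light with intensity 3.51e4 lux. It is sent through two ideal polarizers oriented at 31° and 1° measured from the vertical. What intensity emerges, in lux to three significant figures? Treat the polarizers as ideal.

I₁ = 3.51e4 lux · cos²(31°) = 2.579e+04 lux.
I₂ = I₁ · cos²(30°) = 2.579e+04 · 0.75 = 1.934e+04 lux.

I ≈ 1.93e4 lux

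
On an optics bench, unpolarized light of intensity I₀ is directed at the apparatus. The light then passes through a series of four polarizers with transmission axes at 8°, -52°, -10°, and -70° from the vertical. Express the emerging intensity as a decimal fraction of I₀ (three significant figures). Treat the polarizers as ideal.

Unpolarized light through the first polarizer → I₁ = ½ I₀, now polarized at 8°.
I₂ = I₁ cos²(-52° − 8°) = 0.5 I₀ · cos²(60°) = 0.125 I₀.
I₃ = I₂ cos²(-10° + 52°) = 0.125 I₀ · cos²(42°) = 0.06903 I₀.
I₄ = I₃ cos²(-70° + 10°) = 0.06903 I₀ · cos²(60°) = 0.01726 I₀.
Transmitted fraction = 0.01726.

≈ 0.0173 I₀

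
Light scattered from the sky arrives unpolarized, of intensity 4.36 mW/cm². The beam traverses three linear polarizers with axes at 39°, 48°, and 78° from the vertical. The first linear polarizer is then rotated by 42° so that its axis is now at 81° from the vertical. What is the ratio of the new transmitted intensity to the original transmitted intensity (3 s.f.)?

Before rotation:
Unpolarized light through the first polarizer → I₁ = ½ I₀, now polarized at 39°.
I₂ = I₁ cos²(48° − 39°) = 0.5 I₀ · cos²(9°) = 0.4878 I₀.
I₃ = I₂ cos²(78° − 48°) = 0.4878 I₀ · cos²(30°) = 0.3658 I₀.
After rotation:
Unpolarized light through the first polarizer → I₁ = ½ I₀, now polarized at 81°.
I₂ = I₁ cos²(48° − 81°) = 0.5 I₀ · cos²(33°) = 0.3517 I₀.
I₃ = I₂ cos²(78° − 48°) = 0.3517 I₀ · cos²(30°) = 0.2638 I₀.
Ratio = 0.2638 / 0.3658 = 0.721.

I_new/I_old ≈ 0.721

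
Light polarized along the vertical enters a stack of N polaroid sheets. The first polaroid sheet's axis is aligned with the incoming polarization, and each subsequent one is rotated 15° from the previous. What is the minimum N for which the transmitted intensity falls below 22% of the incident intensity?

N = 23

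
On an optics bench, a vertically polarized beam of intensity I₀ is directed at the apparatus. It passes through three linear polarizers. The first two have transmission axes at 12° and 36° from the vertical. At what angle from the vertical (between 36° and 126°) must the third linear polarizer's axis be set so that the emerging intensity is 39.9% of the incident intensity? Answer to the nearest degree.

θ ≈ 81°

I₁ = I₀ cos²(12° − 0°) = I₀ cos²(12°) = 0.9568 I₀.
I₂ = I₁ cos²(36° − 12°) = 0.9568 I₀ · cos²(24°) = 0.7985 I₀.
Need I₃/I₀ = 0.399, so cos²(θ − 36°) = 0.399 / 0.7985 = 0.4997.
θ − 36° = arccos(√0.4997) = 45.0°, giving θ ≈ 36 + 45.0 = 81.0°.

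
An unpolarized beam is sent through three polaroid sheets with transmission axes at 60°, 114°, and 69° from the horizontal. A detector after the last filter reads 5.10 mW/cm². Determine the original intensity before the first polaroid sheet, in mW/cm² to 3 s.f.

I₀ ≈ 59.0 mW/cm²

Unpolarized light through the first polarizer → I₁ = ½ I₀, now polarized at 60°.
I₂ = I₁ cos²(114° − 60°) = 0.5 I₀ · cos²(54°) = 0.1727 I₀.
I₃ = I₂ cos²(69° − 114°) = 0.1727 I₀ · cos²(45°) = 0.08637 I₀.
So 5.10 mW/cm² = 0.08637 I₀, giving I₀ = 5.10/0.08637 = 59.05 mW/cm².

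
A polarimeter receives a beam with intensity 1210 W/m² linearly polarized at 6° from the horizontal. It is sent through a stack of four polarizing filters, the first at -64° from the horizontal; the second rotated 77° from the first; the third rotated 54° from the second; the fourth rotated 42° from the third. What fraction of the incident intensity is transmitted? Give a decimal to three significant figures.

I/I₀ ≈ 0.00113

I₁ = 1210 W/m² · cos²(70°) = 141.5 W/m².
I₂ = I₁ · cos²(77°) = 141.5 · 0.0506 = 7.163 W/m².
I₃ = I₂ · cos²(54°) = 7.163 · 0.3455 = 2.475 W/m².
I₄ = I₃ · cos²(42°) = 2.475 · 0.5523 = 1.367 W/m².
Transmitted fraction = 0.001129.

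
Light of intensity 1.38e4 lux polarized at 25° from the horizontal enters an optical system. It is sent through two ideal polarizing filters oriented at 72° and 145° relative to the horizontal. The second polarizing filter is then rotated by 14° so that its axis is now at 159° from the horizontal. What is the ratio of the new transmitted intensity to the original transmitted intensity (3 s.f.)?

Before rotation:
I₁ = I₀ cos²(72° − 25°) = I₀ cos²(47°) = 0.4651 I₀.
I₂ = I₁ cos²(145° − 72°) = 0.4651 I₀ · cos²(73°) = 0.03976 I₀.
After rotation:
I₁ = I₀ cos²(72° − 25°) = I₀ cos²(47°) = 0.4651 I₀.
I₂ = I₁ cos²(159° − 72°) = 0.4651 I₀ · cos²(87°) = 0.001274 I₀.
Ratio = 0.001274 / 0.03976 = 0.03204.

I_new/I_old ≈ 0.0320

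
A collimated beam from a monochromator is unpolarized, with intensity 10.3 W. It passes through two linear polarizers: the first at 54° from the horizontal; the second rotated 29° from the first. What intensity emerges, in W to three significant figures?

Unpolarized light through the first polarizer → I₁ = 10.3 W/2 = 5.15 W, polarized at 54°.
I₂ = I₁ · cos²(29°) = 5.15 · 0.765 = 3.94 W.

I ≈ 3.94 W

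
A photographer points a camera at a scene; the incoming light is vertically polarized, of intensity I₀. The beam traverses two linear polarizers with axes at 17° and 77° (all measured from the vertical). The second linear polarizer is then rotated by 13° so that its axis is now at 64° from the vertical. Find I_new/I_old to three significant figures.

Before rotation:
I₁ = I₀ cos²(17° − 0°) = I₀ cos²(17°) = 0.9145 I₀.
I₂ = I₁ cos²(77° − 17°) = 0.9145 I₀ · cos²(60°) = 0.2286 I₀.
After rotation:
I₁ = I₀ cos²(17° − 0°) = I₀ cos²(17°) = 0.9145 I₀.
I₂ = I₁ cos²(64° − 17°) = 0.9145 I₀ · cos²(47°) = 0.4254 I₀.
Ratio = 0.4254 / 0.2286 = 1.86.

I_new/I_old ≈ 1.86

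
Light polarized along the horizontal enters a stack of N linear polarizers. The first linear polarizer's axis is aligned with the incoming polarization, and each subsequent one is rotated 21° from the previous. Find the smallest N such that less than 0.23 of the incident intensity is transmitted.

N = 12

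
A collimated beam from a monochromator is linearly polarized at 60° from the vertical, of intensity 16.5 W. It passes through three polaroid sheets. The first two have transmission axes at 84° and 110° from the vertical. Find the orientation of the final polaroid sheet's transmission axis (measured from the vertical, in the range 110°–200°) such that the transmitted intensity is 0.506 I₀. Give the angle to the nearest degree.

θ ≈ 140°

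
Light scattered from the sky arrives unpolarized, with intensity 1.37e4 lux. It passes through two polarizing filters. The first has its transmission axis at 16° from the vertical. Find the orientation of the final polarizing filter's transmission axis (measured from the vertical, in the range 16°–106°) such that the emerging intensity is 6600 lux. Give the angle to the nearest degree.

θ ≈ 27°

Unpolarized light through the first polarizer → I₁ = ½ I₀, now polarized at 16°.
Target fraction: 6600 / 1.37e4 lux = 0.4818 of I₀.
Need I₂/I₀ = 0.4818, so cos²(θ − 16°) = 0.4818 / 0.5 = 0.9635.
θ − 16° = arccos(√0.9635) = 11.0°, giving θ ≈ 16 + 11.0 = 27.0°.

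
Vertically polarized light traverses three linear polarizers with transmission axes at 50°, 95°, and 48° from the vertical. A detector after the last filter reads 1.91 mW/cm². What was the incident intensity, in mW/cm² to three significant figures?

I₀ ≈ 19.9 mW/cm²

I₁ = I₀ cos²(50° − 0°) = I₀ cos²(50°) = 0.4132 I₀.
I₂ = I₁ cos²(95° − 50°) = 0.4132 I₀ · cos²(45°) = 0.2066 I₀.
I₃ = I₂ cos²(48° − 95°) = 0.2066 I₀ · cos²(47°) = 0.09609 I₀.
So 1.91 mW/cm² = 0.09609 I₀, giving I₀ = 1.91/0.09609 = 19.88 mW/cm².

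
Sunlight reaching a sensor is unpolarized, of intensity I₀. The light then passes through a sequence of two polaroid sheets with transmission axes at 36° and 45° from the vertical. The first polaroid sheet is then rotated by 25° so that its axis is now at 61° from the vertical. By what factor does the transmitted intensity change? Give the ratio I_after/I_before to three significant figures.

I_new/I_old ≈ 0.947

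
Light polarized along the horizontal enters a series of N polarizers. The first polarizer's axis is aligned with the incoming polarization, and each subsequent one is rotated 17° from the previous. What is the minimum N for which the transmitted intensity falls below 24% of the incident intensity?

First polarizer is aligned with the polarization: full transmission.
Each further stage multiplies by cos²(17°) = 0.9145.
After N polarizers: T = 0.9145^(N−1). Require T < 0.24 ⇒ N−1 > ln(0.24)/ln(0.9145) = 15.97, so N−1 ≥ 16 and N = 17.
Check: N=17 gives T = 0.2394 < 0.24; N=16 gives T = 0.2618.

N = 17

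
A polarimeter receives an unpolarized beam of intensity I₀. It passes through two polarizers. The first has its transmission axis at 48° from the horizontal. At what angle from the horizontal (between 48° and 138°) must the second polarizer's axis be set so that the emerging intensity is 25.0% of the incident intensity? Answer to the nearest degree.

θ ≈ 93°

Unpolarized light through the first polarizer → I₁ = ½ I₀, now polarized at 48°.
Need I₂/I₀ = 0.25, so cos²(θ − 48°) = 0.25 / 0.5 = 0.5.
θ − 48° = arccos(√0.5) = 45.0°, giving θ ≈ 48 + 45.0 = 93.0°.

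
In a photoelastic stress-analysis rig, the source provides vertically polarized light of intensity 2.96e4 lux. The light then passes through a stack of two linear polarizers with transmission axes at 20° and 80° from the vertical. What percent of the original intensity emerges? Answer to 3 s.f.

≈ 22.1%

By Malus's law, I₁ = 2.96e4 lux · cos²(20°) = 2.614e+04 lux.
I₂ = I₁ · cos²(60°) = 2.614e+04 · 0.25 = 6534 lux.
That is 22.08% of the incident intensity.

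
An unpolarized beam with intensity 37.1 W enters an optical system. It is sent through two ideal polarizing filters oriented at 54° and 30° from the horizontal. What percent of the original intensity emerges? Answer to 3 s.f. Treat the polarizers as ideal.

≈ 41.7%

Unpolarized light through the first polarizer → I₁ = 37.1 W/2 = 18.55 W, polarized at 54°.
I₂ = I₁ · cos²(24°) = 18.55 · 0.8346 = 15.48 W.
That is 41.73% of the incident intensity.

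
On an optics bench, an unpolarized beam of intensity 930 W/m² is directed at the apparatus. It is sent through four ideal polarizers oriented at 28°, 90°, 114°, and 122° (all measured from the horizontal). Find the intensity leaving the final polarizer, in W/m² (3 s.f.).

I ≈ 83.9 W/m²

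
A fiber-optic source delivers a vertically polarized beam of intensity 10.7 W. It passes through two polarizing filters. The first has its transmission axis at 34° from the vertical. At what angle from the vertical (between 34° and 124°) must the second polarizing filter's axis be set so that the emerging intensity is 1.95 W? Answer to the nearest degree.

By Malus's law, I₁ = I₀ cos²(34° − 0°) = I₀ cos²(34°) = 0.6873 I₀.
Target fraction: 1.95 / 10.7 W = 0.1822 of I₀.
Need I₂/I₀ = 0.1822, so cos²(θ − 34°) = 0.1822 / 0.6873 = 0.2652.
θ − 34° = arccos(√0.2652) = 59.0°, giving θ ≈ 34 + 59.0 = 93.0°.

θ ≈ 93°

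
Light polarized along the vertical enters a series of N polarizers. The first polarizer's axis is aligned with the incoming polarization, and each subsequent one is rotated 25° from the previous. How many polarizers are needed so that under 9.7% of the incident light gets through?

First polarizer is aligned with the polarization: full transmission.
Each further stage multiplies by cos²(25°) = 0.8214.
After N polarizers: T = 0.8214^(N−1). Require T < 0.097 ⇒ N−1 > ln(0.097)/ln(0.8214) = 11.86, so N−1 ≥ 12 and N = 13.
Check: N=13 gives T = 0.09432 < 0.097; N=12 gives T = 0.1148.

N = 13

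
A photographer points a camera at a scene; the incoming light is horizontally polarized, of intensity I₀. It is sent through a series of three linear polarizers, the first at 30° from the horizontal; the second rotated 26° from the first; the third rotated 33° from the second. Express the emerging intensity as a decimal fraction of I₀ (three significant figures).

I₁ = I₀ cos²(30° − 0°) = I₀ cos²(30°) = 0.75 I₀.
I₂ = I₁ cos²(26°) = 0.75 · 0.8078 I₀ = 0.6059 I₀.
I₃ = I₂ cos²(33°) = 0.6059 · 0.7034 I₀ = 0.4262 I₀.
Transmitted fraction = 0.4262.

≈ 0.426 I₀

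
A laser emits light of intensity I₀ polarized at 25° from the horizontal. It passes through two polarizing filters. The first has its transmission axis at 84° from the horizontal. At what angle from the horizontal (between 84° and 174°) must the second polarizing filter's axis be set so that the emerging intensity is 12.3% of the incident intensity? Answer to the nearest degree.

By Malus's law, I₁ = I₀ cos²(84° − 25°) = I₀ cos²(59°) = 0.2653 I₀.
Need I₂/I₀ = 0.123, so cos²(θ − 84°) = 0.123 / 0.2653 = 0.4637.
θ − 84° = arccos(√0.4637) = 47.1°, giving θ ≈ 84 + 47.1 = 131.1°.

θ ≈ 131°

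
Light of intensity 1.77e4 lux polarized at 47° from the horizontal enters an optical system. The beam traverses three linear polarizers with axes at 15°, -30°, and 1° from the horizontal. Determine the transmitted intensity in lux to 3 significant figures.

By Malus's law, I₁ = 1.77e4 lux · cos²(32°) = 1.273e+04 lux.
I₂ = I₁ · cos²(45°) = 1.273e+04 · 0.5 = 6365 lux.
I₃ = I₂ · cos²(31°) = 6365 · 0.7347 = 4676 lux.

I ≈ 4680 lux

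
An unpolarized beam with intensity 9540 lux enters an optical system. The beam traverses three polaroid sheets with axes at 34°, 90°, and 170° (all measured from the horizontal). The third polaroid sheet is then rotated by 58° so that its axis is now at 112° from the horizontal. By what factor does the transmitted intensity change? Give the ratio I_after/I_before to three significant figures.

I_new/I_old ≈ 28.5

Before rotation:
Unpolarized light through the first polarizer → I₁ = ½ I₀, now polarized at 34°.
I₂ = I₁ cos²(90° − 34°) = 0.5 I₀ · cos²(56°) = 0.1563 I₀.
I₃ = I₂ cos²(170° − 90°) = 0.1563 I₀ · cos²(80°) = 0.004714 I₀.
After rotation:
Unpolarized light through the first polarizer → I₁ = ½ I₀, now polarized at 34°.
I₂ = I₁ cos²(90° − 34°) = 0.5 I₀ · cos²(56°) = 0.1563 I₀.
I₃ = I₂ cos²(112° − 90°) = 0.1563 I₀ · cos²(22°) = 0.1344 I₀.
Ratio = 0.1344 / 0.004714 = 28.51.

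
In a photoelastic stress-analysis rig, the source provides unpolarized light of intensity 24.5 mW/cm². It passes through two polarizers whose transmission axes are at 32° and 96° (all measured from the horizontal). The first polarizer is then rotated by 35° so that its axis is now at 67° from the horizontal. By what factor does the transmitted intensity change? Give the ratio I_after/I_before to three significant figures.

Before rotation:
Unpolarized light through the first polarizer → I₁ = ½ I₀, now polarized at 32°.
I₂ = I₁ cos²(96° − 32°) = 0.5 I₀ · cos²(64°) = 0.09608 I₀.
After rotation:
Unpolarized light through the first polarizer → I₁ = ½ I₀, now polarized at 67°.
I₂ = I₁ cos²(96° − 67°) = 0.5 I₀ · cos²(29°) = 0.3825 I₀.
Ratio = 0.3825 / 0.09608 = 3.981.

I_new/I_old ≈ 3.98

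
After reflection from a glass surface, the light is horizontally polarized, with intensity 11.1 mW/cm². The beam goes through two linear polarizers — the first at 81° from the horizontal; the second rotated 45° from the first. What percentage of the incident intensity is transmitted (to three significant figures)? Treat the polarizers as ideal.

≈ 1.22%

By Malus's law, I₁ = 11.1 mW/cm² · cos²(81°) = 0.2716 mW/cm².
I₂ = I₁ · cos²(45°) = 0.2716 · 0.5 = 0.1358 mW/cm².
That is 1.224% of the incident intensity.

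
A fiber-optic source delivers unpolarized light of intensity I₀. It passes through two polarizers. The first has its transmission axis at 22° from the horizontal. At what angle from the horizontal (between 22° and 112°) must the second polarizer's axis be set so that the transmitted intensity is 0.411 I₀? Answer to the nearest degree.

Unpolarized light through the first polarizer → I₁ = ½ I₀, now polarized at 22°.
Need I₂/I₀ = 0.411, so cos²(θ − 22°) = 0.411 / 0.5 = 0.822.
θ − 22° = arccos(√0.822) = 25.0°, giving θ ≈ 22 + 25.0 = 47.0°.

θ ≈ 47°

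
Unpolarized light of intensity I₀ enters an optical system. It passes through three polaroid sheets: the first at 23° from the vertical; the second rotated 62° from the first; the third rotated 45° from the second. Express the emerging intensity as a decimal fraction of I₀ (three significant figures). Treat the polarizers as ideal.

Unpolarized light through the first polarizer → I₁ = ½ I₀, now polarized at 23°.
I₂ = I₁ cos²(62°) = 0.5 · 0.2204 I₀ = 0.1102 I₀.
I₃ = I₂ cos²(45°) = 0.1102 · 0.5 I₀ = 0.0551 I₀.
Transmitted fraction = 0.0551.

≈ 0.0551 I₀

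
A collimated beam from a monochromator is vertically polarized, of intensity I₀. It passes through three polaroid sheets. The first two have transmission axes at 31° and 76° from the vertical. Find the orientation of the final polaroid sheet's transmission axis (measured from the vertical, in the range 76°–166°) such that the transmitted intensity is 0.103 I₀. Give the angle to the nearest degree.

θ ≈ 134°

By Malus's law, I₁ = I₀ cos²(31° − 0°) = I₀ cos²(31°) = 0.7347 I₀.
I₂ = I₁ cos²(76° − 31°) = 0.7347 I₀ · cos²(45°) = 0.3674 I₀.
Need I₃/I₀ = 0.103, so cos²(θ − 76°) = 0.103 / 0.3674 = 0.2804.
θ − 76° = arccos(√0.2804) = 58.0°, giving θ ≈ 76 + 58.0 = 134.0°.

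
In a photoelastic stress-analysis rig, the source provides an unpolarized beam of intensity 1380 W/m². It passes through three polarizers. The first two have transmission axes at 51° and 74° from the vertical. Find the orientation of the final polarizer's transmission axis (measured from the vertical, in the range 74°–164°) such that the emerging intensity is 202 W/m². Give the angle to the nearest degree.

Unpolarized light through the first polarizer → I₁ = ½ I₀, now polarized at 51°.
I₂ = I₁ cos²(74° − 51°) = 0.5 I₀ · cos²(23°) = 0.4237 I₀.
Target fraction: 202 / 1380 W/m² = 0.1464 of I₀.
Need I₃/I₀ = 0.1464, so cos²(θ − 74°) = 0.1464 / 0.4237 = 0.3455.
θ − 74° = arccos(√0.3455) = 54.0°, giving θ ≈ 74 + 54.0 = 128.0°.

θ ≈ 128°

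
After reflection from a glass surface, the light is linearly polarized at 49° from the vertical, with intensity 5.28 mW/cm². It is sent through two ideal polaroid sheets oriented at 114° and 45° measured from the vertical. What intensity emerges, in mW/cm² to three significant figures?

I₁ = 5.28 mW/cm² · cos²(65°) = 0.943 mW/cm².
I₂ = I₁ · cos²(69°) = 0.943 · 0.1284 = 0.1211 mW/cm².

I ≈ 0.121 mW/cm²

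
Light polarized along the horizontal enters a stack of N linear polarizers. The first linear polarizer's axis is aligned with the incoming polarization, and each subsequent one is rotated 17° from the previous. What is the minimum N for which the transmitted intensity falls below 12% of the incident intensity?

First polarizer is aligned with the polarization: full transmission.
Each further stage multiplies by cos²(17°) = 0.9145.
After N polarizers: T = 0.9145^(N−1). Require T < 0.12 ⇒ N−1 > ln(0.12)/ln(0.9145) = 23.73, so N−1 ≥ 24 and N = 25.
Check: N=25 gives T = 0.1171 < 0.12; N=24 gives T = 0.1281.

N = 25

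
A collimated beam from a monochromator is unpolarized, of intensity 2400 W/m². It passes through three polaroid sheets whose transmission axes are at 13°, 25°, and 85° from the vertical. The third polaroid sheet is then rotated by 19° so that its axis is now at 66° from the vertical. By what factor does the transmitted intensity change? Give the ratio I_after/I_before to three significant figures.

I_new/I_old ≈ 2.28

Before rotation:
Unpolarized light through the first polarizer → I₁ = ½ I₀, now polarized at 13°.
I₂ = I₁ cos²(25° − 13°) = 0.5 I₀ · cos²(12°) = 0.4784 I₀.
I₃ = I₂ cos²(85° − 25°) = 0.4784 I₀ · cos²(60°) = 0.1196 I₀.
After rotation:
Unpolarized light through the first polarizer → I₁ = ½ I₀, now polarized at 13°.
I₂ = I₁ cos²(25° − 13°) = 0.5 I₀ · cos²(12°) = 0.4784 I₀.
I₃ = I₂ cos²(66° − 25°) = 0.4784 I₀ · cos²(41°) = 0.2725 I₀.
Ratio = 0.2725 / 0.1196 = 2.278.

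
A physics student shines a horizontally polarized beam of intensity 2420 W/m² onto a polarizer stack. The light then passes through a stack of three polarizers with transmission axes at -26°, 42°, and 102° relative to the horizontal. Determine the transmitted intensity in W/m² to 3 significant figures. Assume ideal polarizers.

I₁ = 2420 W/m² · cos²(26°) = 1955 W/m².
I₂ = I₁ · cos²(68°) = 1955 · 0.1403 = 274.3 W/m².
I₃ = I₂ · cos²(60°) = 274.3 · 0.25 = 68.58 W/m².

I ≈ 68.6 W/m²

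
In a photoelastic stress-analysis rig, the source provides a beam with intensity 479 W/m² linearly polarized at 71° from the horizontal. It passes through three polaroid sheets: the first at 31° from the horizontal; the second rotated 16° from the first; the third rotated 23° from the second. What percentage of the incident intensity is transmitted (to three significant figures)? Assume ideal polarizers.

By Malus's law, I₁ = 479 W/m² · cos²(40°) = 281.1 W/m².
I₂ = I₁ · cos²(16°) = 281.1 · 0.924 = 259.7 W/m².
I₃ = I₂ · cos²(23°) = 259.7 · 0.8473 = 220.1 W/m².
That is 45.95% of the incident intensity.

≈ 45.9%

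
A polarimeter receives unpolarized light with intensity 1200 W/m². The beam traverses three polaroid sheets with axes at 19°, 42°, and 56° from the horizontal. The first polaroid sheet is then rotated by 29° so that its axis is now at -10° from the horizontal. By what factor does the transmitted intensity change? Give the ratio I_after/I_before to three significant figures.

Before rotation:
Unpolarized light through the first polarizer → I₁ = ½ I₀, now polarized at 19°.
I₂ = I₁ cos²(42° − 19°) = 0.5 I₀ · cos²(23°) = 0.4237 I₀.
I₃ = I₂ cos²(56° − 42°) = 0.4237 I₀ · cos²(14°) = 0.3989 I₀.
After rotation:
Unpolarized light through the first polarizer → I₁ = ½ I₀, now polarized at -10°.
I₂ = I₁ cos²(42° + 10°) = 0.5 I₀ · cos²(52°) = 0.1895 I₀.
I₃ = I₂ cos²(56° − 42°) = 0.1895 I₀ · cos²(14°) = 0.1784 I₀.
Ratio = 0.1784 / 0.3989 = 0.4473.

I_new/I_old ≈ 0.447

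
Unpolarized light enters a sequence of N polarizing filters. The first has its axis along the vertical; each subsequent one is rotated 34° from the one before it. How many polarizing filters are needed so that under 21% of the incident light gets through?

First polarizer halves the unpolarized light: factor 1/2.
Each further stage multiplies by cos²(34°) = 0.6873.
After N polarizers: T = 0.5·0.6873^(N−1). Require T < 0.21 ⇒ N−1 > ln(0.21/0.5)/ln(0.6873) = 2.31, so N−1 ≥ 3 and N = 4.
Check: N=4 gives T = 0.1623 < 0.21; N=3 gives T = 0.2362.

N = 4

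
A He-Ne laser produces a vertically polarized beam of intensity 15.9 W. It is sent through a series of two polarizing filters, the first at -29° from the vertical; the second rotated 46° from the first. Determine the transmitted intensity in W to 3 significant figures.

By Malus's law, I₁ = 15.9 W · cos²(29°) = 12.16 W.
I₂ = I₁ · cos²(46°) = 12.16 · 0.4826 = 5.869 W.

I ≈ 5.87 W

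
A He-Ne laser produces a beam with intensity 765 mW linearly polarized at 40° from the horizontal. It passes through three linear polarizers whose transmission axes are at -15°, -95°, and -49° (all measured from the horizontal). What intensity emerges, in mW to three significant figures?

I₁ = 765 mW · cos²(55°) = 251.7 mW.
I₂ = I₁ · cos²(80°) = 251.7 · 0.03015 = 7.589 mW.
I₃ = I₂ · cos²(46°) = 7.589 · 0.4826 = 3.662 mW.

I ≈ 3.66 mW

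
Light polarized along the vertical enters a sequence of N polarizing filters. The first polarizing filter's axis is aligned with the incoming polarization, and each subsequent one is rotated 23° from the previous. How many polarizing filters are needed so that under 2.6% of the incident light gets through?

N = 24

First polarizer is aligned with the polarization: full transmission.
Each further stage multiplies by cos²(23°) = 0.8473.
After N polarizers: T = 0.8473^(N−1). Require T < 0.026 ⇒ N−1 > ln(0.026)/ln(0.8473) = 22.03, so N−1 ≥ 23 and N = 24.
Check: N=24 gives T = 0.02214 < 0.026; N=23 gives T = 0.02613.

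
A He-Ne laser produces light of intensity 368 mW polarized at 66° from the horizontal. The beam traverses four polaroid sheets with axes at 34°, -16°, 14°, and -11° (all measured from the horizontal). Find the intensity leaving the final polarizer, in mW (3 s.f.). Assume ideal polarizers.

I ≈ 67.4 mW

I₁ = 368 mW · cos²(32°) = 264.7 mW.
I₂ = I₁ · cos²(50°) = 264.7 · 0.4132 = 109.4 mW.
I₃ = I₂ · cos²(30°) = 109.4 · 0.75 = 82.01 mW.
I₄ = I₃ · cos²(25°) = 82.01 · 0.8214 = 67.37 mW.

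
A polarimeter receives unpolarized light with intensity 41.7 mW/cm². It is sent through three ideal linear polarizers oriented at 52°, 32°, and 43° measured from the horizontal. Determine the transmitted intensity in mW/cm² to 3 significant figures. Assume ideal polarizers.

I ≈ 17.7 mW/cm²

Unpolarized light through the first polarizer → I₁ = 41.7 mW/cm²/2 = 20.85 mW/cm², polarized at 52°.
I₂ = I₁ · cos²(20°) = 20.85 · 0.883 = 18.41 mW/cm².
I₃ = I₂ · cos²(11°) = 18.41 · 0.9636 = 17.74 mW/cm².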